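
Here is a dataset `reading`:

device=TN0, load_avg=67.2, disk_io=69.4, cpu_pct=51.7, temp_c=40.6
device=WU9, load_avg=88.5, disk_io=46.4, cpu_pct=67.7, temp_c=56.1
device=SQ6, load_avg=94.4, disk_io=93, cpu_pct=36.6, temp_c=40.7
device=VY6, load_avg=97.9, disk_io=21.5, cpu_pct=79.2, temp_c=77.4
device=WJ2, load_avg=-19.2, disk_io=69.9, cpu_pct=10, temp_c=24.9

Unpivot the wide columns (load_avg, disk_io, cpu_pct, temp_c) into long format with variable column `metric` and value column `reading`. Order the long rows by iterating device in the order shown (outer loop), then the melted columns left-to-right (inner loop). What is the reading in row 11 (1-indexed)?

36.6

20 rows total (5 × 4). Row 11: index ⌊(11-1)/4⌋ = 2 into device → SQ6; (11-1) mod 4 = 2 into the melted columns → cpu_pct.
So row 11 is (SQ6, cpu_pct, 36.6); reading = 36.6.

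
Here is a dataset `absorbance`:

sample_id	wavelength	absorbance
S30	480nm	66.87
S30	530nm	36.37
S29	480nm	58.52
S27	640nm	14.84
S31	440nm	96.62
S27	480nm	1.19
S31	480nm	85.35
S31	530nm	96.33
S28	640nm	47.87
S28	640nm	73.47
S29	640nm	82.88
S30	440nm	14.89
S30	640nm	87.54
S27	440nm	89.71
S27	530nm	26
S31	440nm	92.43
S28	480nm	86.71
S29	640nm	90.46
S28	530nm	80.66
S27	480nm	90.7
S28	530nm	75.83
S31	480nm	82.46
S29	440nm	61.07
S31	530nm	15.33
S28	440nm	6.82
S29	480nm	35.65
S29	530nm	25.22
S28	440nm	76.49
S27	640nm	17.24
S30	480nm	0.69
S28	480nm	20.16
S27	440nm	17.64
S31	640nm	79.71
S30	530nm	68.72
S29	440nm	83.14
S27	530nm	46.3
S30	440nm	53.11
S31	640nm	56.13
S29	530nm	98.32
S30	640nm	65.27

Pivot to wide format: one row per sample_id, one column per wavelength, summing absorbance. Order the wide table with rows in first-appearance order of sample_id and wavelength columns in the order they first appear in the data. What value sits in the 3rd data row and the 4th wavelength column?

With rows in first-appearance order of sample_id, row 3 is sample_id=S27. wavelength columns in first-appearance order: 480nm, 530nm, 640nm, 440nm; column 4 is 440nm.
Long rows with sample_id=S27, wavelength=440nm: 89.71 + 17.64 = 107.35.

107.35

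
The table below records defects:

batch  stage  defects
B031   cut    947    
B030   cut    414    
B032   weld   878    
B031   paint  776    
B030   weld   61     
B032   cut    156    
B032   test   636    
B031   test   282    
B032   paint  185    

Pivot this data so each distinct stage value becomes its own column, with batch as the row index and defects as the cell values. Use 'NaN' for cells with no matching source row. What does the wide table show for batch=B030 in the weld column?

The long row with batch=B030, stage=weld has defects=61.

61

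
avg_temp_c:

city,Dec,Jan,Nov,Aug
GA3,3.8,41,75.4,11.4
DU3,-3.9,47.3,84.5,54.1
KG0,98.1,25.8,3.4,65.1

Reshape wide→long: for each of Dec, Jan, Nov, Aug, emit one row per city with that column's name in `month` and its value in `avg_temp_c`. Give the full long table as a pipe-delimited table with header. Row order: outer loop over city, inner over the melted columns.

| city | month | avg_temp_c |
| GA3 | Dec | 3.8 |
| GA3 | Jan | 41 |
| GA3 | Nov | 75.4 |
| GA3 | Aug | 11.4 |
| DU3 | Dec | -3.9 |
| DU3 | Jan | 47.3 |
| DU3 | Nov | 84.5 |
| DU3 | Aug | 54.1 |
| KG0 | Dec | 98.1 |
| KG0 | Jan | 25.8 |
| KG0 | Nov | 3.4 |
| KG0 | Aug | 65.1 |

Each (city, column) pair becomes one row: 3 × 4 = 12 rows.
For example, (GA3, Dec) → avg_temp_c=3.8.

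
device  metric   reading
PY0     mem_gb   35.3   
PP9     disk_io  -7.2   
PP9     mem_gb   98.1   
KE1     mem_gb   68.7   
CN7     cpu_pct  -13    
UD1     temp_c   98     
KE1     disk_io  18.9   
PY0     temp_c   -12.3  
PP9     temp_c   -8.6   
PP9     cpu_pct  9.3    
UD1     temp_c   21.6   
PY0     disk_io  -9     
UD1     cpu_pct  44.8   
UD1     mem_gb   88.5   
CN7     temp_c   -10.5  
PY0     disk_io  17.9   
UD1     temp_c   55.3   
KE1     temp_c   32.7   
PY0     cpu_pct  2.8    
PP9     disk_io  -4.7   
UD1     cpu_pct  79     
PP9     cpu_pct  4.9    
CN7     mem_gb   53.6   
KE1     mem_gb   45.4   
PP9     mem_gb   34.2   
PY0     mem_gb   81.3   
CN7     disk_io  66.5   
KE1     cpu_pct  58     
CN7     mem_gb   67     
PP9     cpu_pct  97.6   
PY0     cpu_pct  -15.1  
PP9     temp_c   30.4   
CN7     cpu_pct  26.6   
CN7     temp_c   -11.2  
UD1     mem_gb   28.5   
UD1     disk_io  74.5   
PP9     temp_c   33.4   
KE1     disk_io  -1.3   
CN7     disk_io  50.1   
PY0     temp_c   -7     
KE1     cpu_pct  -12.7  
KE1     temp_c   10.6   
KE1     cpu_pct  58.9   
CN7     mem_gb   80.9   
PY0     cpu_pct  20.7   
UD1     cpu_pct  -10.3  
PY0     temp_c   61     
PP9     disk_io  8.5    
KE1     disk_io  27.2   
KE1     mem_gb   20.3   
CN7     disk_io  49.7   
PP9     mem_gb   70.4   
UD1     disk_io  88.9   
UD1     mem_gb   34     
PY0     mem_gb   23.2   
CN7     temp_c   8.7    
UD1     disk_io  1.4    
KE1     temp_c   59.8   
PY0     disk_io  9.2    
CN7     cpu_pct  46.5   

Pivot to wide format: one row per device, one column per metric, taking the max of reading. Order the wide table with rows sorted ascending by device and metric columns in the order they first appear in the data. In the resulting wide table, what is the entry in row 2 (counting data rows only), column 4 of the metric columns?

With rows sorted ascending by device, row 2 is device=KE1. metric columns in first-appearance order: mem_gb, disk_io, cpu_pct, temp_c; column 4 is temp_c.
Long rows with device=KE1, metric=temp_c: max(32.7, 10.6, 59.8) = 59.8.

59.8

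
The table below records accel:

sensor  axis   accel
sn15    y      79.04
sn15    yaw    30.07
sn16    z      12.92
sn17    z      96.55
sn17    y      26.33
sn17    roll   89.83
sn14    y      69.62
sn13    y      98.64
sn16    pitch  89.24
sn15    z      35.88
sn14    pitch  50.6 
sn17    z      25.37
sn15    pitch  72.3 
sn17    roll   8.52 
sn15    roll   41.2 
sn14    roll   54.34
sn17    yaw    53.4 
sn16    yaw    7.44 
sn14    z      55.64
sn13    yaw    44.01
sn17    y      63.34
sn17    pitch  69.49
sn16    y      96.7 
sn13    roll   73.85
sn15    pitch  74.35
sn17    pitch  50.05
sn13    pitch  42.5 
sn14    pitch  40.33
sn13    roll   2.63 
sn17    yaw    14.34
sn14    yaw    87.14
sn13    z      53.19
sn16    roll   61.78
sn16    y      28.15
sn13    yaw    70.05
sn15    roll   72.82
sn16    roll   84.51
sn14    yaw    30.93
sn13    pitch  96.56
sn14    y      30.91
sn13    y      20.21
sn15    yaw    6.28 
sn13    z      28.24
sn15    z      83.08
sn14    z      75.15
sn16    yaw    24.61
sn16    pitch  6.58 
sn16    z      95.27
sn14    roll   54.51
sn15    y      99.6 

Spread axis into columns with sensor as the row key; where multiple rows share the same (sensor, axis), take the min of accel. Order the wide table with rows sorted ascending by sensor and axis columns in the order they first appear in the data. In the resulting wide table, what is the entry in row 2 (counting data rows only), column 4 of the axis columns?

With rows sorted ascending by sensor, row 2 is sensor=sn14. axis columns in first-appearance order: y, yaw, z, roll, pitch; column 4 is roll.
Long rows with sensor=sn14, axis=roll: min(54.34, 54.51) = 54.34.

54.34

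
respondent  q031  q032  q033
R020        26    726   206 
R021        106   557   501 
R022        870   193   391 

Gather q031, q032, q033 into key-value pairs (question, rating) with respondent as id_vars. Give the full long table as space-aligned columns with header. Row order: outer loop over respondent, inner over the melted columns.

respondent  question  rating
R020        q031      26    
R020        q032      726   
R020        q033      206   
R021        q031      106   
R021        q032      557   
R021        q033      501   
R022        q031      870   
R022        q032      193   
R022        q033      391   

Each (respondent, column) pair becomes one row: 3 × 3 = 9 rows.
For example, (R020, q031) → rating=26.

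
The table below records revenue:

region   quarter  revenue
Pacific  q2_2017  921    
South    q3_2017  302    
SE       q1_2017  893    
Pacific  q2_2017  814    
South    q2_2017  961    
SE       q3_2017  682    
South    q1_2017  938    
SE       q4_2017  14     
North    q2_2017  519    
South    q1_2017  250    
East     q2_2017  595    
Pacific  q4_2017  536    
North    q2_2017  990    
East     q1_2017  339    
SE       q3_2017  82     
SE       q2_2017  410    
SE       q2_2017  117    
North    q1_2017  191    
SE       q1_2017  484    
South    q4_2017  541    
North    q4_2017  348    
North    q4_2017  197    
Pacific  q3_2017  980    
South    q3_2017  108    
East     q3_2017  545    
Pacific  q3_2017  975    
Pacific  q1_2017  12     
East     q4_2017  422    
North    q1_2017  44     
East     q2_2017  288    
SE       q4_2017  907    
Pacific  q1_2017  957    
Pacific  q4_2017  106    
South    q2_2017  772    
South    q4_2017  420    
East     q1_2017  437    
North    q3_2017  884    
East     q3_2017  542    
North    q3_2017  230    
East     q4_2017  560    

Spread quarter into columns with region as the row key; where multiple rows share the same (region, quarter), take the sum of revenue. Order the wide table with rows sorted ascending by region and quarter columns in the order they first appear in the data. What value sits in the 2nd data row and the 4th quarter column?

545

With rows sorted ascending by region, row 2 is region=North. quarter columns in first-appearance order: q2_2017, q3_2017, q1_2017, q4_2017; column 4 is q4_2017.
Long rows with region=North, quarter=q4_2017: 348 + 197 = 545.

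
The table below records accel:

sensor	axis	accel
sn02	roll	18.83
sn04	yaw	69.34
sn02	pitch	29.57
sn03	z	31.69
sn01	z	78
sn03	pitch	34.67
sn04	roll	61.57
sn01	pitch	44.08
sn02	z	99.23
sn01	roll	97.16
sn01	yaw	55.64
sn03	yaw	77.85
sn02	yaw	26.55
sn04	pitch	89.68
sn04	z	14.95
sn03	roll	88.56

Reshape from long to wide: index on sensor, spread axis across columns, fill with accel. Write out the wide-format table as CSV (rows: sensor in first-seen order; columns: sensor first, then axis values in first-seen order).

Columns: sensor plus the 4 distinct axis values (roll, yaw, pitch, z).
For example, row sn02 column roll takes accel=18.83 from the long row (sn02, roll).

sensor,roll,yaw,pitch,z
sn02,18.83,26.55,29.57,99.23
sn04,61.57,69.34,89.68,14.95
sn03,88.56,77.85,34.67,31.69
sn01,97.16,55.64,44.08,78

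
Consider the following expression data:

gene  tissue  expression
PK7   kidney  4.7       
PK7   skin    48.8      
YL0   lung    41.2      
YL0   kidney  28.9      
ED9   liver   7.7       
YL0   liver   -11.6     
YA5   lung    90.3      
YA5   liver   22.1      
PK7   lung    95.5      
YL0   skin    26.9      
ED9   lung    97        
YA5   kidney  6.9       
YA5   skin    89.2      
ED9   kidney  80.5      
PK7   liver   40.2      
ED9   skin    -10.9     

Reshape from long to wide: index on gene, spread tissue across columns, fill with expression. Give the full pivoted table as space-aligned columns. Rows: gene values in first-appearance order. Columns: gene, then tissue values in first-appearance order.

Columns: gene plus the 4 distinct tissue values (kidney, skin, lung, liver).
For example, row PK7 column kidney takes expression=4.7 from the long row (PK7, kidney).

gene  kidney  skin   lung  liver
PK7   4.7     48.8   95.5  40.2 
YL0   28.9    26.9   41.2  -11.6
ED9   80.5    -10.9  97    7.7  
YA5   6.9     89.2   90.3  22.1 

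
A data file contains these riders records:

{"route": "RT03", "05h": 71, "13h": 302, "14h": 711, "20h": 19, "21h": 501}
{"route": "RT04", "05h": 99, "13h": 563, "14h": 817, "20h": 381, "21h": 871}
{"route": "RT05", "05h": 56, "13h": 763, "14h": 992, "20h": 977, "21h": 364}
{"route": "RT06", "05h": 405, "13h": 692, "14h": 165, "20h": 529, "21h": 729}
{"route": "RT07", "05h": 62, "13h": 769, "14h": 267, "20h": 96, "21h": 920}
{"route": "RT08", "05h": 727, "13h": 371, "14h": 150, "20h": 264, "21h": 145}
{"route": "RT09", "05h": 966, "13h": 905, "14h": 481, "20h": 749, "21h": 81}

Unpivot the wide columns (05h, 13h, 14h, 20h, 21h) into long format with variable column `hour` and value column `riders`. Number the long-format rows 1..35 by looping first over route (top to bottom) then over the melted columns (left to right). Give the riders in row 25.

920

35 rows total (7 × 5). Row 25: index ⌊(25-1)/5⌋ = 4 into route → RT07; (25-1) mod 5 = 4 into the melted columns → 21h.
So row 25 is (RT07, 21h, 920); riders = 920.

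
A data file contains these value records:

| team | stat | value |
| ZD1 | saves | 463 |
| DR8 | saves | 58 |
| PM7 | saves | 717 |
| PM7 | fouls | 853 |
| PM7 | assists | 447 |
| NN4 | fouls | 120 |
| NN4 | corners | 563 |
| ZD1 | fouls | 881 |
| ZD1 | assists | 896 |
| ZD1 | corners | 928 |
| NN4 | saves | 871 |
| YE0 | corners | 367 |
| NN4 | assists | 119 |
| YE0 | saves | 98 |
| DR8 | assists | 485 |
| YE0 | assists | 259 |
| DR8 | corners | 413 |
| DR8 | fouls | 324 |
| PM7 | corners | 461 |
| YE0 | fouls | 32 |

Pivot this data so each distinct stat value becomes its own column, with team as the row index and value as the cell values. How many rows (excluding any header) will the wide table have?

5

5 distinct team values → 5 rows.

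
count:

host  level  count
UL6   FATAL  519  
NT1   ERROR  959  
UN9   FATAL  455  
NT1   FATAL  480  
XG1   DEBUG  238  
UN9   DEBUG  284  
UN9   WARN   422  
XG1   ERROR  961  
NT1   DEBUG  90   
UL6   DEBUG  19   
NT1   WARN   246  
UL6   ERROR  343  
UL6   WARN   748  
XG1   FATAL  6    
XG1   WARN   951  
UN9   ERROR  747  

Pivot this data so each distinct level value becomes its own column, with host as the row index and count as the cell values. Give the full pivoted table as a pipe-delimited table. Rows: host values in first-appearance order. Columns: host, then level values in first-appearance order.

| host | FATAL | ERROR | DEBUG | WARN |
| UL6 | 519 | 343 | 19 | 748 |
| NT1 | 480 | 959 | 90 | 246 |
| UN9 | 455 | 747 | 284 | 422 |
| XG1 | 6 | 961 | 238 | 951 |

Columns: host plus the 4 distinct level values (FATAL, ERROR, DEBUG, WARN).
For example, row UL6 column FATAL takes count=519 from the long row (UL6, FATAL).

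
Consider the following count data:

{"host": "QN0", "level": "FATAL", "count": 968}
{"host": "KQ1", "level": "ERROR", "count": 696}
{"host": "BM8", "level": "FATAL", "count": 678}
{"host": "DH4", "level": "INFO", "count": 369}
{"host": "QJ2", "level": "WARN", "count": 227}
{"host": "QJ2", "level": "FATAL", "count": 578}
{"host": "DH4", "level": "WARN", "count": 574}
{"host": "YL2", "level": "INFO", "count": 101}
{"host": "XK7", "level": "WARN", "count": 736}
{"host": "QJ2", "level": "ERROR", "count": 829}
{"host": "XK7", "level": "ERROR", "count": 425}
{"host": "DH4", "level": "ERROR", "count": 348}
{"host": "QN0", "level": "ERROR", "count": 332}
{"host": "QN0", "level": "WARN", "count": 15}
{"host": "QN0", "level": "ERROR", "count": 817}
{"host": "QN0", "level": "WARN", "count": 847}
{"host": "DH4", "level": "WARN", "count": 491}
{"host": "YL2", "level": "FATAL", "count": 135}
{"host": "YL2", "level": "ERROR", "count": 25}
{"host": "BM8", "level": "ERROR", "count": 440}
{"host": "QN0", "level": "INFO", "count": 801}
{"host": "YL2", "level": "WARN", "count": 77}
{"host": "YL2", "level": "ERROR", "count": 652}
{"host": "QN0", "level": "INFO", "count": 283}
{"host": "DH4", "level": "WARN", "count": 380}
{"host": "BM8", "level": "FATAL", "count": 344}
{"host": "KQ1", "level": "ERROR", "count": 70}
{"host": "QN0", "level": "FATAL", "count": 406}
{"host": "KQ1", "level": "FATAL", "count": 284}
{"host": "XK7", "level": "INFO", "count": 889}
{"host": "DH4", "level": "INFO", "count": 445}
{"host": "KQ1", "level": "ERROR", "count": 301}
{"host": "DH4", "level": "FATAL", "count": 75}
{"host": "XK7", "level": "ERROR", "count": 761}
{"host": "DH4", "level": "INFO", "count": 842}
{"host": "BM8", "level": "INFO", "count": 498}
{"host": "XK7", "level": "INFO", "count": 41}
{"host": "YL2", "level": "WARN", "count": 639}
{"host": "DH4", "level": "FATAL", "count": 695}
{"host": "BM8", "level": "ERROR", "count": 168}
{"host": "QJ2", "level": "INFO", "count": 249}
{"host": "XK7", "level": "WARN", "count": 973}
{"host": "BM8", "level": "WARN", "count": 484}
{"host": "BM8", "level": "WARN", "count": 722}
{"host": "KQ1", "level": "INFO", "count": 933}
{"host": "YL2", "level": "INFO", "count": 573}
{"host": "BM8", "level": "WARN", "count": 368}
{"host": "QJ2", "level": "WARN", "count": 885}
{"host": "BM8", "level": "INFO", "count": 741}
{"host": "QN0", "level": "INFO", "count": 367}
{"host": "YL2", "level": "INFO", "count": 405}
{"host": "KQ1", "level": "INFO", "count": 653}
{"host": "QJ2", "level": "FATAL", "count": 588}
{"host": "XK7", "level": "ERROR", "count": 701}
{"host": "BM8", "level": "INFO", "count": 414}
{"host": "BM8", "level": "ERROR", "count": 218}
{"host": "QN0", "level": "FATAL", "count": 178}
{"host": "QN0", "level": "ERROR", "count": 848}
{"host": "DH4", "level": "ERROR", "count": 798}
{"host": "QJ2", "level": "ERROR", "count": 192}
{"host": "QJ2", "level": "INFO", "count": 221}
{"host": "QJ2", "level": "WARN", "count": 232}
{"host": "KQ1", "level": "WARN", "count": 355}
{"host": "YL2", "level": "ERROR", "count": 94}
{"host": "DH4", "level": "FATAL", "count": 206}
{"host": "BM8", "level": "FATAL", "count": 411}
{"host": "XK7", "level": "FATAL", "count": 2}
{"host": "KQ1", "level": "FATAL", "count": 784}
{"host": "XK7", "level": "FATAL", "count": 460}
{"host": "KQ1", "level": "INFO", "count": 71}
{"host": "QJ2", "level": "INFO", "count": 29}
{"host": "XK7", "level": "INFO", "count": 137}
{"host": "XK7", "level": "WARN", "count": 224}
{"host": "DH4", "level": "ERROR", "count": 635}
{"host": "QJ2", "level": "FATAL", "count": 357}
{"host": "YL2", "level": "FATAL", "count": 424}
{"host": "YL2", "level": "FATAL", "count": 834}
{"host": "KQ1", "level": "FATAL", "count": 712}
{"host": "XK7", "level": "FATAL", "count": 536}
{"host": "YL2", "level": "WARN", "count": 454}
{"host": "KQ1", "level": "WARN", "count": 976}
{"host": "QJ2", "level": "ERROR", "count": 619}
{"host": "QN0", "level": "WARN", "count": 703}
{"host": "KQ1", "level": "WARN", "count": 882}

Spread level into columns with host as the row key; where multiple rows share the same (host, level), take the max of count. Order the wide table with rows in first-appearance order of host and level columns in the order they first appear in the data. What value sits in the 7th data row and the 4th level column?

973

With rows in first-appearance order of host, row 7 is host=XK7. level columns in first-appearance order: FATAL, ERROR, INFO, WARN; column 4 is WARN.
Long rows with host=XK7, level=WARN: max(736, 973, 224) = 973.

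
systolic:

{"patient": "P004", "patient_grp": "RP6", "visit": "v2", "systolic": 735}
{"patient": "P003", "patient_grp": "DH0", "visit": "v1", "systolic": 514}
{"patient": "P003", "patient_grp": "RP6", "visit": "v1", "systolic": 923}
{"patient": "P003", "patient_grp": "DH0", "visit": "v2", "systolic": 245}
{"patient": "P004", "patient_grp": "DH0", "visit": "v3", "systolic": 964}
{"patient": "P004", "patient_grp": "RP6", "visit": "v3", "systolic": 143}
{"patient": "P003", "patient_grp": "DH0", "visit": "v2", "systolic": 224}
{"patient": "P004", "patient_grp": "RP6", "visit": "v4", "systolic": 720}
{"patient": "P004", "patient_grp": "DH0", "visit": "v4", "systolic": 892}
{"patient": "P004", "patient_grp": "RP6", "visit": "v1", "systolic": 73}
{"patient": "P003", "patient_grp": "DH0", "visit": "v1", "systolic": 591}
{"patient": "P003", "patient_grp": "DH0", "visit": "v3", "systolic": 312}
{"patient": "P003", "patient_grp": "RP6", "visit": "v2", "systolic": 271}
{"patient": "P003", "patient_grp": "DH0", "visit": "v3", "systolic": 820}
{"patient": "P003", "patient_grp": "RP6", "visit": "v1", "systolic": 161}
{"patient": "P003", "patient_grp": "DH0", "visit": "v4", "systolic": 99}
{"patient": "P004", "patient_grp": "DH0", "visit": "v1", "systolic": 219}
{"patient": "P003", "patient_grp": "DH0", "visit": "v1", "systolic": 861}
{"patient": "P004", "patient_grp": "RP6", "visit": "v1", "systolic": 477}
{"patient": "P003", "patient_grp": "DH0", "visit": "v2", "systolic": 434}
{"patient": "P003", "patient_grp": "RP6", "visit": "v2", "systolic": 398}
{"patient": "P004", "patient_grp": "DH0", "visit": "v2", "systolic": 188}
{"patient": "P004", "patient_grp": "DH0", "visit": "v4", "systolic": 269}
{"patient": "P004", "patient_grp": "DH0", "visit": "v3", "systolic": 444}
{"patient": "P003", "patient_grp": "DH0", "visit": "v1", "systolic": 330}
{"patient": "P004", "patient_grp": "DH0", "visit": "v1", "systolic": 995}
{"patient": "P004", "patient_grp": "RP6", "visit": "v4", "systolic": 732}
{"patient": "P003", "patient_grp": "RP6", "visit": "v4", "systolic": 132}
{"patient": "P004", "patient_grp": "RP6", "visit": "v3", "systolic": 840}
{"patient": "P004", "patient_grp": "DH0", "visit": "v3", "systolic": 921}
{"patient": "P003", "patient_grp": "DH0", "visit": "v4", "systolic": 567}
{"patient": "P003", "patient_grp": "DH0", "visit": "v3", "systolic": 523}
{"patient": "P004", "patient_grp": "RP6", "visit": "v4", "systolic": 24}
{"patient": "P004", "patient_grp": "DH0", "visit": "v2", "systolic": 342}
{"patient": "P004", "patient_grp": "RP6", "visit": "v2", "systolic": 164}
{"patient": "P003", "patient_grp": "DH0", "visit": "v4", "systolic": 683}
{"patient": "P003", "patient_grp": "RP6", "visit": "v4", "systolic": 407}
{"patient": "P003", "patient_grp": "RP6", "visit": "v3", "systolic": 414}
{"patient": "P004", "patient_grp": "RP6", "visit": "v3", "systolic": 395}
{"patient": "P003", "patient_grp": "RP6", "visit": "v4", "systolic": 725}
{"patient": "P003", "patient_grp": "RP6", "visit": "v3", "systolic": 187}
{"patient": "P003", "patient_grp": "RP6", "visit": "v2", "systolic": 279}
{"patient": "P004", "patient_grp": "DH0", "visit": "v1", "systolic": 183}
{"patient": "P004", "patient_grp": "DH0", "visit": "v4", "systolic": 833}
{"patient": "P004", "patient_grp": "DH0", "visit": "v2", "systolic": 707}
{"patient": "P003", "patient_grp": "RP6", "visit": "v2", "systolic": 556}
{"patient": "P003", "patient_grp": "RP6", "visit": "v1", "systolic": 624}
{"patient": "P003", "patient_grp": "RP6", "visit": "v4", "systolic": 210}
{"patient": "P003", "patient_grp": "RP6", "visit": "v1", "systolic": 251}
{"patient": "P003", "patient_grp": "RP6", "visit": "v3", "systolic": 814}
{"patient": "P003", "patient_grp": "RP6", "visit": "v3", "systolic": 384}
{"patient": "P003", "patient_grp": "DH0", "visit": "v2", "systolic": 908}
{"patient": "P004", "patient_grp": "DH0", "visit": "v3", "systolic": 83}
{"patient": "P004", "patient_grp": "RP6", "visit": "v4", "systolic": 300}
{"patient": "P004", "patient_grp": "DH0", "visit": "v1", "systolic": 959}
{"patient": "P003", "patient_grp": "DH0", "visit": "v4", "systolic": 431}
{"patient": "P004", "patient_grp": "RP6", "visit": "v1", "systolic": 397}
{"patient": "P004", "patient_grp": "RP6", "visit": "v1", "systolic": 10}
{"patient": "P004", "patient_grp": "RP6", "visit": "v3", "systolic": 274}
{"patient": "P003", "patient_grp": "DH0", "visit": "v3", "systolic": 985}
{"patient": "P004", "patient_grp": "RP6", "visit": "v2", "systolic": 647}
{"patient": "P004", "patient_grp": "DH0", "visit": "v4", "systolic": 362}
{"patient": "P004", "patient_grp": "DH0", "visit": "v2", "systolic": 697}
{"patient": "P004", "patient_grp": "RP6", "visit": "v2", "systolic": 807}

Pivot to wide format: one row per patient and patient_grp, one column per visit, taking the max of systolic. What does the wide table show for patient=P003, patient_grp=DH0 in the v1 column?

861

Rows with patient=P003, patient_grp=DH0 and visit=v1: systolic values are 514, 591, 861, 330.
max(514, 591, 861, 330) = 861.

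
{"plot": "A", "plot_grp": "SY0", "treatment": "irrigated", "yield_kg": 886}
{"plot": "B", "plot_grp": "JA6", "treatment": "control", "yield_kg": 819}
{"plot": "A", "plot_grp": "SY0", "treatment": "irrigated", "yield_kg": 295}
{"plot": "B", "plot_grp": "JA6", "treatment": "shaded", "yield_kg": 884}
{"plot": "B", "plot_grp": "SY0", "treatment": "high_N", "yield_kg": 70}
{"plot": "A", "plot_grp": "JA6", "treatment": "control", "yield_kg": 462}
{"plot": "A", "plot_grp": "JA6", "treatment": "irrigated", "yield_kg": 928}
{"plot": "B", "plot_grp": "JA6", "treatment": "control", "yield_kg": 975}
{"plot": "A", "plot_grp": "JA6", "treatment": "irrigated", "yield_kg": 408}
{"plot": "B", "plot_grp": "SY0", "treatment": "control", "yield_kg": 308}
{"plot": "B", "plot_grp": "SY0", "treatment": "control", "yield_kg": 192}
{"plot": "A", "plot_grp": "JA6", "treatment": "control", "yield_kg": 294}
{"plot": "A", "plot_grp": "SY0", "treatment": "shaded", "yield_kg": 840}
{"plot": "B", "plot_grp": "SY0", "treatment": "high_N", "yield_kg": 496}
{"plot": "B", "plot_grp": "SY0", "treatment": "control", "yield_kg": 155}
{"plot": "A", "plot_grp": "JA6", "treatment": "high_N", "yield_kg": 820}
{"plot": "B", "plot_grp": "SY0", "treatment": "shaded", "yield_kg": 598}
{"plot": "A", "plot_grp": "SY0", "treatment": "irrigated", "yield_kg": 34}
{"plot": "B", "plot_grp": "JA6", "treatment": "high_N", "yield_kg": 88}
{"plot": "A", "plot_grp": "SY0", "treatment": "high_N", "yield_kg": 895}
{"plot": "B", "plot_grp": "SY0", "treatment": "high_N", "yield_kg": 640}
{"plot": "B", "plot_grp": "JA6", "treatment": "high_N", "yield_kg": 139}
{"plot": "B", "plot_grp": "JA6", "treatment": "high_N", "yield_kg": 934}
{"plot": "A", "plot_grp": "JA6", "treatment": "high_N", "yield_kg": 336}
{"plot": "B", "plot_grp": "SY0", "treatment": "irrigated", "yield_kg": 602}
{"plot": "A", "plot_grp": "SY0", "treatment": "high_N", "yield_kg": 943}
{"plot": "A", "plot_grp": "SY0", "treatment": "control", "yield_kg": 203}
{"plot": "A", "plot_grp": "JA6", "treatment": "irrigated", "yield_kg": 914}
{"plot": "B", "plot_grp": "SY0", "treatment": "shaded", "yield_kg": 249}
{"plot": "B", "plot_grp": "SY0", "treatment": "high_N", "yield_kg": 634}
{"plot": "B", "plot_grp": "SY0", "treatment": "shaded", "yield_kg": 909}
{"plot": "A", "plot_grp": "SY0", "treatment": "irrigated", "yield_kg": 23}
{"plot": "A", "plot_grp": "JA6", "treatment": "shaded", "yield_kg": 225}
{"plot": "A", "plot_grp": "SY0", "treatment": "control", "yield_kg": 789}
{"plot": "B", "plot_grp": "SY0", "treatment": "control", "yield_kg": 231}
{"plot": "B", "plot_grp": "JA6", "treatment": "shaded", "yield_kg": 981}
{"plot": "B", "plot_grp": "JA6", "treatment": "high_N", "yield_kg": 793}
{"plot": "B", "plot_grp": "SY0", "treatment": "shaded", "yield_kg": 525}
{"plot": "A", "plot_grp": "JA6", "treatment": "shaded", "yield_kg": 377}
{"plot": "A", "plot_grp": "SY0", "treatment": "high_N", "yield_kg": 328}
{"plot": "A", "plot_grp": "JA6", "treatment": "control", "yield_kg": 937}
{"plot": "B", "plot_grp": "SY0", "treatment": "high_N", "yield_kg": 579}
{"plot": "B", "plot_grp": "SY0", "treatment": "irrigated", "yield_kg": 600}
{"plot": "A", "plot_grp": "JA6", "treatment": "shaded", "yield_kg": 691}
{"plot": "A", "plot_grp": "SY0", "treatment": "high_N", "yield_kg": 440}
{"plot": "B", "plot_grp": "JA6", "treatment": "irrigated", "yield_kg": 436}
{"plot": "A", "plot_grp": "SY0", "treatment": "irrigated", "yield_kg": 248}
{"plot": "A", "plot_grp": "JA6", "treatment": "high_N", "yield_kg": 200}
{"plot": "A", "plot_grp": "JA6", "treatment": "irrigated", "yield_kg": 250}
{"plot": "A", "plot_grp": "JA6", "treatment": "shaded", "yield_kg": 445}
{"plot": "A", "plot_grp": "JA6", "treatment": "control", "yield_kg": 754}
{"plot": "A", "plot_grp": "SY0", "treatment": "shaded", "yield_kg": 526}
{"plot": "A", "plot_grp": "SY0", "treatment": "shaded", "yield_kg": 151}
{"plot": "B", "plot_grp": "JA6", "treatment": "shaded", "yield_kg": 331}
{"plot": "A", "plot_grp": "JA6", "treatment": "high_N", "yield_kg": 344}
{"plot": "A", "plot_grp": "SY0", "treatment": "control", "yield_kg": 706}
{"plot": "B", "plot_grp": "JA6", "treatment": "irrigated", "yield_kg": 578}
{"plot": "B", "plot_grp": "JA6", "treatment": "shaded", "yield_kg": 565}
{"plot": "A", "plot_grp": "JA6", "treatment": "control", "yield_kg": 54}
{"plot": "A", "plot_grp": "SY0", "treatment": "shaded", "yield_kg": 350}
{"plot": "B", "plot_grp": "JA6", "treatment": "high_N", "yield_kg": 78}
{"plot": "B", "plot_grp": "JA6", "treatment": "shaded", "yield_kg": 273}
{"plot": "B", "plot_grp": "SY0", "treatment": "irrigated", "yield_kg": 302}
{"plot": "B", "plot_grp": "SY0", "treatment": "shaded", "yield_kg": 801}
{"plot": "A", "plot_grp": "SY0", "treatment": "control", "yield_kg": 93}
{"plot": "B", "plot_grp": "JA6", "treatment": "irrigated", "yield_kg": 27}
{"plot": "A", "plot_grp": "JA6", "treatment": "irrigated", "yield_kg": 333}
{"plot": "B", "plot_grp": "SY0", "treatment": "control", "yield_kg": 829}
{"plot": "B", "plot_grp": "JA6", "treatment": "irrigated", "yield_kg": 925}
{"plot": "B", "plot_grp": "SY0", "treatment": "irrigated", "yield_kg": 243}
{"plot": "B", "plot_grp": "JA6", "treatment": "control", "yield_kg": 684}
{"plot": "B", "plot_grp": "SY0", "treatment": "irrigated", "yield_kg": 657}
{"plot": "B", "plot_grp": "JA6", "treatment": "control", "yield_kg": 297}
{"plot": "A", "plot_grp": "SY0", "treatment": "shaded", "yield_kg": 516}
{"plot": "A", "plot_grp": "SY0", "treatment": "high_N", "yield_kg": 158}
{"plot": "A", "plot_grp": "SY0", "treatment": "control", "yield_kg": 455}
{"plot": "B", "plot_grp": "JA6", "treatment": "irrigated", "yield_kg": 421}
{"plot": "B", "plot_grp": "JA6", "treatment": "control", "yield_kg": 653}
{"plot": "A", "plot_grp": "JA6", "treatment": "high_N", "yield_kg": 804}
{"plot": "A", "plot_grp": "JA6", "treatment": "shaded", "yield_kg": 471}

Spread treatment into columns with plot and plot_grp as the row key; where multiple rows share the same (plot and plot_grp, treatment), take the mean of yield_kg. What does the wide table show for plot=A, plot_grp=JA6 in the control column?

Rows with plot=A, plot_grp=JA6 and treatment=control: yield_kg values are 462, 294, 937, 754, 54.
(462 + 294 + 937 + 754 + 54) / 5 = 500.20.

500.20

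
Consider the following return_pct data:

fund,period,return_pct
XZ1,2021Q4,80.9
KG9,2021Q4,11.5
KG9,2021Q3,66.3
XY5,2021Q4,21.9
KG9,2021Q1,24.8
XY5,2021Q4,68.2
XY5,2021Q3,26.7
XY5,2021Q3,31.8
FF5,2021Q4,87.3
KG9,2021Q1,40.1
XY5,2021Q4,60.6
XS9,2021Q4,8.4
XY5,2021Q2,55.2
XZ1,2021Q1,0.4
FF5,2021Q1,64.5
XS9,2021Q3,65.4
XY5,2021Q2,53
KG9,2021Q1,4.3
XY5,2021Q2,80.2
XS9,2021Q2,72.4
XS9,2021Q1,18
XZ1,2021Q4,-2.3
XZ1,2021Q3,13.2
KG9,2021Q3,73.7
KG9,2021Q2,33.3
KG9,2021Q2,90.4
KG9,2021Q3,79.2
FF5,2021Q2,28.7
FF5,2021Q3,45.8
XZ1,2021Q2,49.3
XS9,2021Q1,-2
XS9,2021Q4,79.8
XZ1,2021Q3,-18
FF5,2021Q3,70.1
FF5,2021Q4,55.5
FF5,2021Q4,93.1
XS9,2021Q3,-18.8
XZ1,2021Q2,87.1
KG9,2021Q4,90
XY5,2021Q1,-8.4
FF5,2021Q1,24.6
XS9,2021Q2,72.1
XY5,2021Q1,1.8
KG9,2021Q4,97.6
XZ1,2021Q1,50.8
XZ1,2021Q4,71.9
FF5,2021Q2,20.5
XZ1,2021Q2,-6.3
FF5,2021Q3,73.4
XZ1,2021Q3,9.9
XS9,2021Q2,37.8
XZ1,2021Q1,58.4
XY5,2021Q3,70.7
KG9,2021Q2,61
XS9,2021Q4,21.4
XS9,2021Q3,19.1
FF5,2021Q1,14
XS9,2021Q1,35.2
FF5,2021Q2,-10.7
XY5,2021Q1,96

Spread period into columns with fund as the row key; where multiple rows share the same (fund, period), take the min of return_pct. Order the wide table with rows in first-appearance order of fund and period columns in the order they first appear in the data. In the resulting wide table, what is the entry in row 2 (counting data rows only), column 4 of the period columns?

33.3

With rows in first-appearance order of fund, row 2 is fund=KG9. period columns in first-appearance order: 2021Q4, 2021Q3, 2021Q1, 2021Q2; column 4 is 2021Q2.
Long rows with fund=KG9, period=2021Q2: min(33.3, 90.4, 61) = 33.3.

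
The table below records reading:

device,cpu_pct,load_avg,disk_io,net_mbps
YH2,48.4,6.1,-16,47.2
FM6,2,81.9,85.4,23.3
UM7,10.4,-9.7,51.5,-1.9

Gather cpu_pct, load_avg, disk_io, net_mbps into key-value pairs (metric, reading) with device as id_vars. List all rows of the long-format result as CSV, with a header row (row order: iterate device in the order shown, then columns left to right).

Each (device, column) pair becomes one row: 3 × 4 = 12 rows.
For example, (YH2, cpu_pct) → reading=48.4.

device,metric,reading
YH2,cpu_pct,48.4
YH2,load_avg,6.1
YH2,disk_io,-16
YH2,net_mbps,47.2
FM6,cpu_pct,2
FM6,load_avg,81.9
FM6,disk_io,85.4
FM6,net_mbps,23.3
UM7,cpu_pct,10.4
UM7,load_avg,-9.7
UM7,disk_io,51.5
UM7,net_mbps,-1.9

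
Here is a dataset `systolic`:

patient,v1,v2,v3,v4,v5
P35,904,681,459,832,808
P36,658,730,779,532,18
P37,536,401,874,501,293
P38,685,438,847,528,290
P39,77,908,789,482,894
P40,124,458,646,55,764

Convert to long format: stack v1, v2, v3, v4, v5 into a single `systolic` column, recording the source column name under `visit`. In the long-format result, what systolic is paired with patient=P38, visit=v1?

685

Unpivoting turns each (patient, wide-column) pair into one long row.
The wide cell at row P38, column v1 holds 685, so the long row (P38, v1) has systolic=685.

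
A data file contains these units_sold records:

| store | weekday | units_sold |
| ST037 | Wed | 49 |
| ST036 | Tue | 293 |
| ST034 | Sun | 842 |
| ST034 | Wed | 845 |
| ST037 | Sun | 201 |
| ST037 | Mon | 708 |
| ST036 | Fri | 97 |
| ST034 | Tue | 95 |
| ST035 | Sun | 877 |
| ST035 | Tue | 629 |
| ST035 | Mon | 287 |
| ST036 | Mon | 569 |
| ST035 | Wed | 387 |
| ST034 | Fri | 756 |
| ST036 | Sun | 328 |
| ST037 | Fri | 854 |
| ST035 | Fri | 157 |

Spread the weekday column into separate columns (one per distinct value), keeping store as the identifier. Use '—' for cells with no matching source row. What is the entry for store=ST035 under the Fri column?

The long row with store=ST035, weekday=Fri has units_sold=157.

157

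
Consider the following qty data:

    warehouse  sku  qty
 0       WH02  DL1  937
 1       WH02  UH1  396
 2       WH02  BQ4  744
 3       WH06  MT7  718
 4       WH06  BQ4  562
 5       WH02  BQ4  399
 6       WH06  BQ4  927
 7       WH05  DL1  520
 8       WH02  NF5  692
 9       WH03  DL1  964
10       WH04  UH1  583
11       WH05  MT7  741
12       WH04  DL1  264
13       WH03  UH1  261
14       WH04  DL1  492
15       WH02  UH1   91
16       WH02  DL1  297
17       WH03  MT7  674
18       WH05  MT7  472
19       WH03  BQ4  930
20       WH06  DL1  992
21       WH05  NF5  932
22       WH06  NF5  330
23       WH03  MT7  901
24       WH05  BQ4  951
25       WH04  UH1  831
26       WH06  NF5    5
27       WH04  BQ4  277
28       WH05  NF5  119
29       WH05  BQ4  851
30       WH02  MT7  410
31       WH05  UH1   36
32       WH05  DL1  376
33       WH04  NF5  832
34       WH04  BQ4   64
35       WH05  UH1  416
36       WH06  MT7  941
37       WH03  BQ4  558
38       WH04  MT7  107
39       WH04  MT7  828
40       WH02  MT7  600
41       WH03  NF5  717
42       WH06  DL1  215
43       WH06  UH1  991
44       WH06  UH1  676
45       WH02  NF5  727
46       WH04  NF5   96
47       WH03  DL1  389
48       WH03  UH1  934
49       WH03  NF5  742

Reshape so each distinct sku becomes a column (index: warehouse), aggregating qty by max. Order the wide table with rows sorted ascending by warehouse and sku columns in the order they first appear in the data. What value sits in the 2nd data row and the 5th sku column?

742

With rows sorted ascending by warehouse, row 2 is warehouse=WH03. sku columns in first-appearance order: DL1, UH1, BQ4, MT7, NF5; column 5 is NF5.
Long rows with warehouse=WH03, sku=NF5: max(717, 742) = 742.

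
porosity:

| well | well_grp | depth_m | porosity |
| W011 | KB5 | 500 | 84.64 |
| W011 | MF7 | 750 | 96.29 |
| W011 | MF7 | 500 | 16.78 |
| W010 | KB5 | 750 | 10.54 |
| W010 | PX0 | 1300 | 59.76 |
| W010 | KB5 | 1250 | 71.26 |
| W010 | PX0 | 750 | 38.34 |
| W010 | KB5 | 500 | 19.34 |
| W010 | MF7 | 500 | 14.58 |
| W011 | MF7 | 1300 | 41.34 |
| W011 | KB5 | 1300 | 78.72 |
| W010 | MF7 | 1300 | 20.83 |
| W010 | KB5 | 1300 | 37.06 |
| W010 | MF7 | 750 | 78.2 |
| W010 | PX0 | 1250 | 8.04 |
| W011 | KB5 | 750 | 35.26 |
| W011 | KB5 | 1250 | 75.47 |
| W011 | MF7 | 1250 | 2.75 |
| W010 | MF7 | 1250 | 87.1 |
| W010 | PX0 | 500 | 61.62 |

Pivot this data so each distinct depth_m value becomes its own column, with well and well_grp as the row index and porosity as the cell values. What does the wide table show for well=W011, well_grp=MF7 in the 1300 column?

41.34

Wide layout: rows indexed by well and well_grp, columns are the 4 distinct depth_m values (500, 750, 1300, 1250).
Cell (well=W011, well_grp=MF7, depth_m=1300) draws from the long row where well=W011, well_grp=MF7 and depth_m=1300, which has porosity=41.34.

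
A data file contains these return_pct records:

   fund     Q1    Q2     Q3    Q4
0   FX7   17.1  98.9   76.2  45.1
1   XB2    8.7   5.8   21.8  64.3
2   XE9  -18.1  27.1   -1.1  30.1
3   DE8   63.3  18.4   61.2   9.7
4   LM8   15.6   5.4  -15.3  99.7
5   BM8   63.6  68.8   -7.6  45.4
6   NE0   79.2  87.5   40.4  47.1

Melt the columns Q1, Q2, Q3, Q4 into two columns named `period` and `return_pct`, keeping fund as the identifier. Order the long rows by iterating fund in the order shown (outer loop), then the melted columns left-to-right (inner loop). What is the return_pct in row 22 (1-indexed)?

28 rows total (7 × 4). Row 22: index ⌊(22-1)/4⌋ = 5 into fund → BM8; (22-1) mod 4 = 1 into the melted columns → Q2.
So row 22 is (BM8, Q2, 68.8); return_pct = 68.8.

68.8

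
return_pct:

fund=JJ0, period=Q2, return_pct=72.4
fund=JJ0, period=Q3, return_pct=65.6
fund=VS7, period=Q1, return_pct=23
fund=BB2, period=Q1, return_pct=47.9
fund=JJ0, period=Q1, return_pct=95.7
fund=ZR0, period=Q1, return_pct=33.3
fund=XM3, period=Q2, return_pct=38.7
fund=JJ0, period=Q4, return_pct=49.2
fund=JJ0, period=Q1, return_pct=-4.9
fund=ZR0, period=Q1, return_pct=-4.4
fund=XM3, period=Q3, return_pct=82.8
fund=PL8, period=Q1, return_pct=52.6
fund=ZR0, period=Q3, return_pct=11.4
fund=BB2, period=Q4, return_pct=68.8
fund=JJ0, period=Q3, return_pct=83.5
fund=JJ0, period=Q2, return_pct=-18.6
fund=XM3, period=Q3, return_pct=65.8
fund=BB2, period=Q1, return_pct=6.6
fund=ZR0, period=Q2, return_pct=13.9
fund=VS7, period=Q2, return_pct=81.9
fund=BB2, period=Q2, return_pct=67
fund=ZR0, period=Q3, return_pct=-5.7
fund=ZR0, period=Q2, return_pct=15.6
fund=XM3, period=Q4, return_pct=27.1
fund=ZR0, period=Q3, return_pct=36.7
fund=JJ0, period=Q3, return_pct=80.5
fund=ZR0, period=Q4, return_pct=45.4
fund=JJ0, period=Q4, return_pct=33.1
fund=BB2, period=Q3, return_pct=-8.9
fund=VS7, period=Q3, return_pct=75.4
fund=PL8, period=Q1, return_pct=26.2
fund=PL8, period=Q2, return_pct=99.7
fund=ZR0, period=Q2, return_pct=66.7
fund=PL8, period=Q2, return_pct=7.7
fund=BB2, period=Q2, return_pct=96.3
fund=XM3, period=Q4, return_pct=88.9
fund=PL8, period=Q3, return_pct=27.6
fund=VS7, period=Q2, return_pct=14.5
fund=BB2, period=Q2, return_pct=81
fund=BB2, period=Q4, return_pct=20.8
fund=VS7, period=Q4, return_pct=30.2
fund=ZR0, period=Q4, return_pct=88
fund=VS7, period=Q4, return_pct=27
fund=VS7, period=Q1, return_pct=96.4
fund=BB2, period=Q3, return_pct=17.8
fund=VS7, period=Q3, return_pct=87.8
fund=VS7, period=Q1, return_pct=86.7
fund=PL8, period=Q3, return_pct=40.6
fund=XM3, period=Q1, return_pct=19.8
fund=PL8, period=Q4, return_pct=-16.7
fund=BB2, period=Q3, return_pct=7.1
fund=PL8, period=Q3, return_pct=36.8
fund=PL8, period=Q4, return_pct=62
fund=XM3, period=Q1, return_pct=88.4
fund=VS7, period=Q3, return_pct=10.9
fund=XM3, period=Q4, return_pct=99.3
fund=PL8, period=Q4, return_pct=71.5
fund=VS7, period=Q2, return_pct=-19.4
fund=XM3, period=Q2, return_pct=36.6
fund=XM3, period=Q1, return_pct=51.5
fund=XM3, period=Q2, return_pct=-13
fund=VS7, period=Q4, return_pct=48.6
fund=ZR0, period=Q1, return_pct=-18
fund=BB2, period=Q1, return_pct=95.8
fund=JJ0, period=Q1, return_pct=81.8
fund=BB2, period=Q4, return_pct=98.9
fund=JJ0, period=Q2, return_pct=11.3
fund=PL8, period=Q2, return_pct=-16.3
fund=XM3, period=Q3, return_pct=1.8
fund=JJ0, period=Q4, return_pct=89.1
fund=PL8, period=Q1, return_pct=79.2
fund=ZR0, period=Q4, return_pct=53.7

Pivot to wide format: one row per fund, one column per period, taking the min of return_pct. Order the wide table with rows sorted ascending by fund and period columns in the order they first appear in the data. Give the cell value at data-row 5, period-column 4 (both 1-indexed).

27.1

With rows sorted ascending by fund, row 5 is fund=XM3. period columns in first-appearance order: Q2, Q3, Q1, Q4; column 4 is Q4.
Long rows with fund=XM3, period=Q4: min(27.1, 88.9, 99.3) = 27.1.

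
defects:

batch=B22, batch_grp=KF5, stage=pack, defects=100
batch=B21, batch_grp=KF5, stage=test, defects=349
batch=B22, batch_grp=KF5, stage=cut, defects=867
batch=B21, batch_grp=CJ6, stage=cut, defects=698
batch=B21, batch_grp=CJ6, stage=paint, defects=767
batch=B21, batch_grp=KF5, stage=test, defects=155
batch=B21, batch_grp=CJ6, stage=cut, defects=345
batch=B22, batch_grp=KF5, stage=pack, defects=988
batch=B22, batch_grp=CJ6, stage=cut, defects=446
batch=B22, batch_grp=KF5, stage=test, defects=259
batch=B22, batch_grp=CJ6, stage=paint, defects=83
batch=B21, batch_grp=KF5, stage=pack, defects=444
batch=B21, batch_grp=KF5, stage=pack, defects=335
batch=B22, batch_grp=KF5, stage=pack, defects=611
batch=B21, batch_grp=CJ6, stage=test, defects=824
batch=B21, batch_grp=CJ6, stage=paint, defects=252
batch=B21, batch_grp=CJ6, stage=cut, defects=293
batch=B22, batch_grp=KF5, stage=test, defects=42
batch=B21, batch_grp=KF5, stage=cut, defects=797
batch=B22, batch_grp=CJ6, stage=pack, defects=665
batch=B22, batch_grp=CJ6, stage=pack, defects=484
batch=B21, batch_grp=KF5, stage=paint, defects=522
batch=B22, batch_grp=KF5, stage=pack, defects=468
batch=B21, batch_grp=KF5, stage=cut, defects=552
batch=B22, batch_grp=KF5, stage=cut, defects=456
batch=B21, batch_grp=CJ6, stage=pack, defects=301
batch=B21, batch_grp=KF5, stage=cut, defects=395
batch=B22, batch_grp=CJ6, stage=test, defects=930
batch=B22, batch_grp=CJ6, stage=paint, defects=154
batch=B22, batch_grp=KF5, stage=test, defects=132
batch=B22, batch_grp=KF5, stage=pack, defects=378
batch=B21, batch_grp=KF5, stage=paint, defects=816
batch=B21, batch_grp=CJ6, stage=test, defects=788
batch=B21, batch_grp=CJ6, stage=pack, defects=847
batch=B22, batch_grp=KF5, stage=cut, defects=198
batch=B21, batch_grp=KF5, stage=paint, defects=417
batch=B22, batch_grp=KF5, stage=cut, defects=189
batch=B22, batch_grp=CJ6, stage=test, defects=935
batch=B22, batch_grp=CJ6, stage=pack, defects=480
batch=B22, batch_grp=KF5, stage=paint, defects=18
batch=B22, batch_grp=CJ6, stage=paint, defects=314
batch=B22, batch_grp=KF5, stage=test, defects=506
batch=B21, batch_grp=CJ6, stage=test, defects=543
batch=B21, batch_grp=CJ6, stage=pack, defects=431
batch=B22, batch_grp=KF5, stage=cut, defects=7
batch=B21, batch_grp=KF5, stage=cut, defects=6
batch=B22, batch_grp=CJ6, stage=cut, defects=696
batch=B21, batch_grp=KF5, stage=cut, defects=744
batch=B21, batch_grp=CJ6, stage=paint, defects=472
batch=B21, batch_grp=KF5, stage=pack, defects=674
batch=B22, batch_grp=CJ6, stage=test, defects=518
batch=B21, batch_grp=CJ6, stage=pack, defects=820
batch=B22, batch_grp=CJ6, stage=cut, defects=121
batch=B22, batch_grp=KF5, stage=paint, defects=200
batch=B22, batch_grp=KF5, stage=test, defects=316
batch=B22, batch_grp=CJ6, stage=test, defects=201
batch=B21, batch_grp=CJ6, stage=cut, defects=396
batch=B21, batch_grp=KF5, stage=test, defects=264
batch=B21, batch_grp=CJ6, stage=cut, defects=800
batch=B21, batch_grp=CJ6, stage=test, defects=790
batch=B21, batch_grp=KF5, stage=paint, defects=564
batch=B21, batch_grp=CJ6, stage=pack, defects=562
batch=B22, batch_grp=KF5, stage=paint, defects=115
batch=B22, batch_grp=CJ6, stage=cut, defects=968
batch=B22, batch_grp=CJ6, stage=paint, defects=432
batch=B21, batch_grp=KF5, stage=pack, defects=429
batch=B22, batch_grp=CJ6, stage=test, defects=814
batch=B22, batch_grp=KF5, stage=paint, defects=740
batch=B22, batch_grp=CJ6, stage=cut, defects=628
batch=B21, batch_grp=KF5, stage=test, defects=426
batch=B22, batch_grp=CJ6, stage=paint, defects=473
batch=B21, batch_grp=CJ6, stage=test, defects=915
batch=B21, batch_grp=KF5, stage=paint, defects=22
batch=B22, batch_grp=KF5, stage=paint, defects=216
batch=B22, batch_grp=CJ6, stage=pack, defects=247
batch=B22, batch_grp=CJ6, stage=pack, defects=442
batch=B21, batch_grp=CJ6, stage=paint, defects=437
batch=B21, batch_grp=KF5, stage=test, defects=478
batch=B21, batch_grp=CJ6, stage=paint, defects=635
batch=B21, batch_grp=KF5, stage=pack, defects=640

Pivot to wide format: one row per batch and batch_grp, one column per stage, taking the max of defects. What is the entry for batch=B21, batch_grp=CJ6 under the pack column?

Rows with batch=B21, batch_grp=CJ6 and stage=pack: defects values are 301, 847, 431, 820, 562.
max(301, 847, 431, 820, 562) = 847.

847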